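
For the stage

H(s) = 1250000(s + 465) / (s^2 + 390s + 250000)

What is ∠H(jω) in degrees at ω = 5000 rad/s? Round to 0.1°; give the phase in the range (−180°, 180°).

-90.8°

At s = jω = j5000:
zero (s+465): 465 + j5000 → |·| = √(465²+5000²) = √25216225 ≈ 5021.6, ∠ = arctan(5000/465) ≈ 84.69°
quadratic: (j5000)² + 390·j5000 + 250000 = -24750000 + j1950000 → |·| ≈ 2.4827e+07, ∠ ≈ 175.50°
∠H = 84.69° − 175.50° = -90.81°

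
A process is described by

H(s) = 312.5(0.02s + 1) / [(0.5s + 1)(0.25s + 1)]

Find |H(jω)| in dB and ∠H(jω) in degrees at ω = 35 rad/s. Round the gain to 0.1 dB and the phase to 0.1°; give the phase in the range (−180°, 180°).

At ω = 35 rad/s:
zero (1 + j35·0.02) = 1 + j0.7 → |·| ≈ 1.2207, ∠ ≈ 34.99°
pole (1 + j35·0.5) = 1 + j17.5 → |·| ≈ 17.529, ∠ ≈ 86.73°
pole (1 + j35·0.25) = 1 + j8.75 → |·| ≈ 8.807, ∠ ≈ 83.48°
|H| = 312.5 · 1.2207 / (17.529 · 8.807) ≈ 2.471
Gain = 20 log₁₀(2.471) ≈ 7.86 dB
∠H = (34.99°) − (86.73° + 83.48°) = -135.22°

7.9 dB, -135.2°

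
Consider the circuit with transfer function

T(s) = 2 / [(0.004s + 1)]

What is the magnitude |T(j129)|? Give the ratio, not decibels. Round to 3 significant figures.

At ω = 129 rad/s:
pole (1 + j129·0.004) = 1 + j0.516 → |·| ≈ 1.1253, ∠ ≈ 27.29°
|T| = 2 · 1 / (1.1253) ≈ 1.7773

1.78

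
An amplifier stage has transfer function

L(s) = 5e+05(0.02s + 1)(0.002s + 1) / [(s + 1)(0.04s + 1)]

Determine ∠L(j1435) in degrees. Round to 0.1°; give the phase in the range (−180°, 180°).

At ω = 1435 rad/s:
zero (1 + j1435·0.02) = 1 + j28.7 → |·| ≈ 28.717, ∠ ≈ 88.00°
zero (1 + j1435·0.002) = 1 + j2.87 → |·| ≈ 3.0392, ∠ ≈ 70.79°
pole (1 + j1435·1) = 1 + j1435 → |·| ≈ 1435, ∠ ≈ 89.96°
pole (1 + j1435·0.04) = 1 + j57.4 → |·| ≈ 57.409, ∠ ≈ 89.00°
∠L = (88.00° + 70.79°) − (89.96° + 89.00°) = -20.17°

-20.2°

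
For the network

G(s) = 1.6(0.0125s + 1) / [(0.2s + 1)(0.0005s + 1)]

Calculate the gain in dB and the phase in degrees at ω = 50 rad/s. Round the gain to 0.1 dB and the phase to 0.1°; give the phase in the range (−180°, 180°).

-14.5 dB, -53.7°

At ω = 50 rad/s:
zero (1 + j50·0.0125) = 1 + j0.625 → |·| ≈ 1.1792, ∠ ≈ 32.01°
pole (1 + j50·0.2) = 1 + j10 → |·| ≈ 10.05, ∠ ≈ 84.29°
pole (1 + j50·0.0005) = 1 + j0.025 → |·| ≈ 1.0003, ∠ ≈ 1.43°
|G| = 1.6 · 1.1792 / (10.05 · 1.0003) ≈ 0.18768
Gain = 20 log₁₀(0.18768) ≈ -14.53 dB
∠G = (32.01°) − (84.29° + 1.43°) = -53.71°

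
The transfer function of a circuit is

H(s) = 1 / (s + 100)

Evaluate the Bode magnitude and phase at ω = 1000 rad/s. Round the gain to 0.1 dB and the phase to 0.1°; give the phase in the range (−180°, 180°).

-60.0 dB, -84.3°

At s = jω = j1000:
pole (s+100): 100 + j1000 → |·| = √(100²+1000²) = √1010000 ≈ 1005, ∠ = arctan(1000/100) ≈ 84.29°
|H| = 1 / 1005 ≈ 0.00099502
Gain = 20 log₁₀(0.00099502) ≈ -60.04 dB
∠H = 0.00° − 84.29° = -84.29°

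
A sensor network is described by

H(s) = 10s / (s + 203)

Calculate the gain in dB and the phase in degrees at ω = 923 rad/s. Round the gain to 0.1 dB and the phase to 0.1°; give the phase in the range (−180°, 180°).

At s = jω = j923:
zero at origin: s = j923 → |·| = 923, ∠ = 90.00°
pole (s+203): 203 + j923 → |·| = √(203²+923²) = √893138 ≈ 945.06, ∠ = arctan(923/203) ≈ 77.60°
|H| = 10 · 923 / 945.06 ≈ 9.7666
Gain = 20 log₁₀(9.7666) ≈ 19.79 dB
∠H = 90.00° − 77.60° = 12.40°

19.8 dB, 12.4°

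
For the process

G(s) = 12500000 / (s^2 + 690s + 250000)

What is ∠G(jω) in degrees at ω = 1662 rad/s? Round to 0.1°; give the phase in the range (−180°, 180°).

At s = jω = j1662:
quadratic: (j1662)² + 690·j1662 + 250000 = -2512244 + j1146780 → |·| ≈ 2.7616e+06, ∠ ≈ 155.46°
∠G = 0.00° − 155.46° = -155.46°

-155.5°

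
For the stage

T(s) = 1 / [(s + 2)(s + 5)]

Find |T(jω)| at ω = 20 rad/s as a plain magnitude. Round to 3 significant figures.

At s = jω = j20:
pole (s+2): 2 + j20 → |·| = √(2²+20²) = √404 ≈ 20.1, ∠ = arctan(20/2) ≈ 84.29°
pole (s+5): 5 + j20 → |·| = √(5²+20²) = √425 ≈ 20.616, ∠ = arctan(20/5) ≈ 75.96°
|T| = 1 / 414.38 ≈ 0.0024132

0.00241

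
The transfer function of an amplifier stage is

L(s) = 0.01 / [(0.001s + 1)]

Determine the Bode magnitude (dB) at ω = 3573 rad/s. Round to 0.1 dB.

-51.4 dB

At ω = 3573 rad/s:
pole (1 + j3573·0.001) = 1 + j3.573 → |·| ≈ 3.7103, ∠ ≈ 74.36°
|L| = 0.01 · 1 / (3.7103) ≈ 0.0026952
Gain = 20 log₁₀(0.0026952) ≈ -51.39 dB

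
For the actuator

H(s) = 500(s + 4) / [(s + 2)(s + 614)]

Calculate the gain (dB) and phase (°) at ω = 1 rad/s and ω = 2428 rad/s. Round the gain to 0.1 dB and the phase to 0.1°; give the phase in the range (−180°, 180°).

ω = 1: 3.5 dB, -12.6°; ω = 2428: -14.0 dB, -75.9°

At s = jω = j1:
zero (s+4): 4 + j1 → |·| = √(4²+1²) = √17 ≈ 4.1231, ∠ = arctan(1/4) ≈ 14.04°
pole (s+2): 2 + j1 → |·| = √(2²+1²) = √5 ≈ 2.2361, ∠ = arctan(1/2) ≈ 26.57°
pole (s+614): 614 + j1 → |·| = √(614²+1²) = √376997 ≈ 614, ∠ = arctan(1/614) ≈ 0.09°
|H| = 500 · 4.1231 / 1373 ≈ 1.5015
Gain = 20 log₁₀(1.5015) ≈ 3.53 dB
∠H = 14.04° − 26.66° = -12.62°

At s = jω = j2428:
zero (s+4): 4 + j2428 → |·| = √(4²+2428²) = √5895200 ≈ 2428, ∠ = arctan(2428/4) ≈ 89.91°
pole (s+2): 2 + j2428 → |·| = √(2²+2428²) = √5895188 ≈ 2428, ∠ = arctan(2428/2) ≈ 89.95°
pole (s+614): 614 + j2428 → |·| = √(614²+2428²) = √6272180 ≈ 2504.4, ∠ = arctan(2428/614) ≈ 75.81°
|H| = 500 · 2428 / 6.0807e+06 ≈ 0.19965
Gain = 20 log₁₀(0.19965) ≈ -13.99 dB
∠H = 89.91° − 165.76° = -75.85°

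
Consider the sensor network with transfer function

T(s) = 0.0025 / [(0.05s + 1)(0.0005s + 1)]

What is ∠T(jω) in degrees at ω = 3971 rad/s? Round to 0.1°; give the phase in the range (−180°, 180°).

At ω = 3971 rad/s:
pole (1 + j3971·0.05) = 1 + j198.55 → |·| ≈ 198.55, ∠ ≈ 89.71°
pole (1 + j3971·0.0005) = 1 + j1.9855 → |·| ≈ 2.2231, ∠ ≈ 63.27°
∠T = (0°) − (89.71° + 63.27°) = -152.98°

-153.0°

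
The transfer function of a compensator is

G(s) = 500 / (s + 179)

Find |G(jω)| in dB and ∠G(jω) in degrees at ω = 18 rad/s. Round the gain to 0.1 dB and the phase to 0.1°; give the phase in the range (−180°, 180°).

8.9 dB, -5.7°

At s = jω = j18:
pole (s+179): 179 + j18 → |·| = √(179²+18²) = √32365 ≈ 179.9, ∠ = arctan(18/179) ≈ 5.74°
|G| = 500 / 179.9 ≈ 2.7793
Gain = 20 log₁₀(2.7793) ≈ 8.88 dB
∠G = 0.00° − 5.74° = -5.74°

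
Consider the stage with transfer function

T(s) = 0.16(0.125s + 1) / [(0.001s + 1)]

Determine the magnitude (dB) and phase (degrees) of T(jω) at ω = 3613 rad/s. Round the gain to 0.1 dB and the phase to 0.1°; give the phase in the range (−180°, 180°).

25.7 dB, 15.3°

At ω = 3613 rad/s:
zero (1 + j3613·0.125) = 1 + j451.625 → |·| ≈ 451.63, ∠ ≈ 89.87°
pole (1 + j3613·0.001) = 1 + j3.613 → |·| ≈ 3.7488, ∠ ≈ 74.53°
|T| = 0.16 · 451.63 / (3.7488) ≈ 19.276
Gain = 20 log₁₀(19.276) ≈ 25.70 dB
∠T = (89.87°) − (74.53°) = 15.34°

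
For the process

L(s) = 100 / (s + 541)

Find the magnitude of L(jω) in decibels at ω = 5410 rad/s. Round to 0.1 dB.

-34.7 dB

Substitute s = j5410:
Numerator: 100 = 100 + j0
Denominator: (j5410) + 541 = 541 + j5410
|N| = √(100² + 0²) ≈ 100, ∠N ≈ 0.00°
|D| = √(541² + 5410²) ≈ 5437, ∠D ≈ 84.29°
|L| = 100 / 5437 ≈ 0.018392
Gain = 20 log₁₀(0.018392) ≈ -34.71 dB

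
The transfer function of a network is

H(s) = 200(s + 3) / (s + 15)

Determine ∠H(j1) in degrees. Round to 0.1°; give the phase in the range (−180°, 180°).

14.6°

At s = jω = j1:
zero (s+3): 3 + j1 → |·| = √(3²+1²) = √10 ≈ 3.1623, ∠ = arctan(1/3) ≈ 18.43°
pole (s+15): 15 + j1 → |·| = √(15²+1²) = √226 ≈ 15.033, ∠ = arctan(1/15) ≈ 3.81°
∠H = 18.43° − 3.81° = 14.62°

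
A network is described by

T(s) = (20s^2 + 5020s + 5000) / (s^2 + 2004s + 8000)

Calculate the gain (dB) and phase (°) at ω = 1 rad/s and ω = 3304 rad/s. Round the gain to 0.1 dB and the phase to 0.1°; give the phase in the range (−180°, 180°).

ω = 1: -1.3 dB, 31.2°; ω = 3304: 24.7 dB, 26.9°

Substitute s = j1:
Numerator: 20(j1)^2 + 5020(j1) + 5000 = 4980 + j5020
Denominator: (j1)^2 + 2004(j1) + 8000 = 7999 + j2004
|N| = √(4980² + 5020²) ≈ 7071.1, ∠N ≈ 45.23°
|D| = √(7999² + 2004²) ≈ 8246.2, ∠D ≈ 14.06°
|T| = 7071.1 / 8246.2 ≈ 0.8575
Gain = 20 log₁₀(0.8575) ≈ -1.34 dB
∠T = 45.23° − 14.06° = 31.17°

Substitute s = j3304:
Numerator: 20(j3304)^2 + 5020(j3304) + 5000 = -218323320 + j16586080
Denominator: (j3304)^2 + 2004(j3304) + 8000 = -10908416 + j6621216
|N| = √(218323320² + 16586080²) ≈ 2.1895e+08, ∠N ≈ 175.66°
|D| = √(10908416² + 6621216²) ≈ 1.2761e+07, ∠D ≈ 148.74°
|T| = 2.1895e+08 / 1.2761e+07 ≈ 17.158
Gain = 20 log₁₀(17.158) ≈ 24.69 dB
∠T = 175.66° − 148.74° = 26.92°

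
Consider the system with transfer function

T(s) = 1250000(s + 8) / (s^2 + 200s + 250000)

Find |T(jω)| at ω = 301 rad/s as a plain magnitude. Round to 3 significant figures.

2.21e+03

At s = jω = j301:
zero (s+8): 8 + j301 → |·| = √(8²+301²) = √90665 ≈ 301.11, ∠ = arctan(301/8) ≈ 88.48°
quadratic: (j301)² + 200·j301 + 250000 = 159399 + j60200 → |·| ≈ 1.7039e+05, ∠ ≈ 20.69°
|T| = 1250000 · 301.11 / 1.7039e+05 ≈ 2209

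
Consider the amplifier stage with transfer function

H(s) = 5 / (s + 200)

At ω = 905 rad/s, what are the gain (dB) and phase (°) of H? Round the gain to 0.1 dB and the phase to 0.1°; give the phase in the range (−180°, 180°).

-45.4 dB, -77.5°

At s = jω = j905:
pole (s+200): 200 + j905 → |·| = √(200²+905²) = √859025 ≈ 926.84, ∠ = arctan(905/200) ≈ 77.54°
|H| = 5 / 926.84 ≈ 0.0053947
Gain = 20 log₁₀(0.0053947) ≈ -45.36 dB
∠H = 0.00° − 77.54° = -77.54°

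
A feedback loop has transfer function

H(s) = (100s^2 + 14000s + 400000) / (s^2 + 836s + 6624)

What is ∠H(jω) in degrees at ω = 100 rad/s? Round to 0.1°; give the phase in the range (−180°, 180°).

Substitute s = j100:
Numerator: 100(j100)^2 + 14000(j100) + 400000 = -600000 + j1400000
Denominator: (j100)^2 + 836(j100) + 6624 = -3376 + j83600
|N| = √(600000² + 1400000²) ≈ 1.5232e+06, ∠N ≈ 113.20°
|D| = √(3376² + 83600²) ≈ 83668, ∠D ≈ 92.31°
∠H = 113.20° − 92.31° = 20.89°

20.9°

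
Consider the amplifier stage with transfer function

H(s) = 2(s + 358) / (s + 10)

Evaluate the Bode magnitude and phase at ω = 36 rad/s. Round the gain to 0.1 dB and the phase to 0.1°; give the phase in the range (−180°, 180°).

At s = jω = j36:
zero (s+358): 358 + j36 → |·| = √(358²+36²) = √129460 ≈ 359.81, ∠ = arctan(36/358) ≈ 5.74°
pole (s+10): 10 + j36 → |·| = √(10²+36²) = √1396 ≈ 37.363, ∠ = arctan(36/10) ≈ 74.48°
|H| = 2 · 359.81 / 37.363 ≈ 19.26
Gain = 20 log₁₀(19.26) ≈ 25.69 dB
∠H = 5.74° − 74.48° = -68.74°

25.7 dB, -68.7°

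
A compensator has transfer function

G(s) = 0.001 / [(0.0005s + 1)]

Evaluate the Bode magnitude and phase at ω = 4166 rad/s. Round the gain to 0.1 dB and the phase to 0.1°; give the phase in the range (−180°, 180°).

-67.3 dB, -64.4°

At ω = 4166 rad/s:
pole (1 + j4166·0.0005) = 1 + j2.083 → |·| ≈ 2.3106, ∠ ≈ 64.36°
|G| = 0.001 · 1 / (2.3106) ≈ 0.00043279
Gain = 20 log₁₀(0.00043279) ≈ -67.27 dB
∠G = (0°) − (64.36°) = -64.36°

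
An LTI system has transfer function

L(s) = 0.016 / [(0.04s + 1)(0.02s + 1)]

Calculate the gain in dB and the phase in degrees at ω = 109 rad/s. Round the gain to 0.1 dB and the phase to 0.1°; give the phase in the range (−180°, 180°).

At ω = 109 rad/s:
pole (1 + j109·0.04) = 1 + j4.36 → |·| ≈ 4.4732, ∠ ≈ 77.08°
pole (1 + j109·0.02) = 1 + j2.18 → |·| ≈ 2.3984, ∠ ≈ 65.36°
|L| = 0.016 · 1 / (4.4732 · 2.3984) ≈ 0.0014914
Gain = 20 log₁₀(0.0014914) ≈ -56.53 dB
∠L = (0°) − (77.08° + 65.36°) = -142.44°

-56.5 dB, -142.4°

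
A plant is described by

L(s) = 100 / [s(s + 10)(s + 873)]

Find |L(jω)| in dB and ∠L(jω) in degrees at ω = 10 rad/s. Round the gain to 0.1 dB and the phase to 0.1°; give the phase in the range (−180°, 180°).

At s = jω = j10:
pole (s+10): 10 + j10 → |·| = √(10²+10²) = √200 ≈ 14.142, ∠ = arctan(10/10) ≈ 45.00°
pole (s+873): 873 + j10 → |·| = √(873²+10²) = √762229 ≈ 873.06, ∠ = arctan(10/873) ≈ 0.66°
pole at origin: |s| = 10, ∠ = 90.00° (in denominator)
|L| = 100 / 1.2347e+05 ≈ 0.00080991
Gain = 20 log₁₀(0.00080991) ≈ -61.83 dB
∠L = 0.00° − 135.66° = -135.66°

-61.8 dB, -135.7°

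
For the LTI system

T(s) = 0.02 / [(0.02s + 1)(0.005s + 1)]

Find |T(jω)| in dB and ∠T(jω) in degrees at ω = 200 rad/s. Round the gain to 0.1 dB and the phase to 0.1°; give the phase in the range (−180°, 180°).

At ω = 200 rad/s:
pole (1 + j200·0.02) = 1 + j4 → |·| ≈ 4.1231, ∠ ≈ 75.96°
pole (1 + j200·0.005) = 1 + j1 → |·| ≈ 1.4142, ∠ ≈ 45.00°
|T| = 0.02 · 1 / (4.1231 · 1.4142) ≈ 0.00343
Gain = 20 log₁₀(0.00343) ≈ -49.29 dB
∠T = (0°) − (75.96° + 45.00°) = -120.96°

-49.3 dB, -121.0°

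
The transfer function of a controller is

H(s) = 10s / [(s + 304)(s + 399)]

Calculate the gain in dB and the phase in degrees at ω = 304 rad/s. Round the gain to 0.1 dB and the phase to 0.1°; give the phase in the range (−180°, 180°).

-37.0 dB, 7.7°

At s = jω = j304:
zero at origin: s = j304 → |·| = 304, ∠ = 90.00°
pole (s+304): 304 + j304 → |·| = √(304²+304²) = √184832 ≈ 429.92, ∠ = arctan(304/304) ≈ 45.00°
pole (s+399): 399 + j304 → |·| = √(399²+304²) = √251617 ≈ 501.61, ∠ = arctan(304/399) ≈ 37.30°
|H| = 10 · 304 / 2.1565e+05 ≈ 0.014097
Gain = 20 log₁₀(0.014097) ≈ -37.02 dB
∠H = 90.00° − 82.30° = 7.70°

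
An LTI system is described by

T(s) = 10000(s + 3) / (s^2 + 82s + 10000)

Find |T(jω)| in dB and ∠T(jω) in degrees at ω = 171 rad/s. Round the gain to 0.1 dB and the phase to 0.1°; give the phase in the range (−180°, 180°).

37.1 dB, -54.9°

At s = jω = j171:
zero (s+3): 3 + j171 → |·| = √(3²+171²) = √29250 ≈ 171.03, ∠ = arctan(171/3) ≈ 88.99°
quadratic: (j171)² + 82·j171 + 10000 = -19241 + j14022 → |·| ≈ 23808, ∠ ≈ 143.92°
|T| = 10000 · 171.03 / 23808 ≈ 71.837
Gain = 20 log₁₀(71.837) ≈ 37.13 dB
∠T = 88.99° − 143.92° = -54.93°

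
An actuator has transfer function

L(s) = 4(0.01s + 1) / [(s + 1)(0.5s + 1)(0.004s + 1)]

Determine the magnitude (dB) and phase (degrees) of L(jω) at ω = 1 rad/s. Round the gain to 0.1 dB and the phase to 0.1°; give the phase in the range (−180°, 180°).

8.1 dB, -71.2°

At ω = 1 rad/s:
zero (1 + j1·0.01) = 1 + j0.01 → |·| ≈ 1, ∠ ≈ 0.57°
pole (1 + j1·1) = 1 + j1 → |·| ≈ 1.4142, ∠ ≈ 45.00°
pole (1 + j1·0.5) = 1 + j0.5 → |·| ≈ 1.118, ∠ ≈ 26.57°
pole (1 + j1·0.004) = 1 + j0.004 → |·| ≈ 1, ∠ ≈ 0.23°
|L| = 4 · 1 / (1.4142 · 1.118 · 1) ≈ 2.5299
Gain = 20 log₁₀(2.5299) ≈ 8.06 dB
∠L = (0.57°) − (45.00° + 26.57° + 0.23°) = -71.23°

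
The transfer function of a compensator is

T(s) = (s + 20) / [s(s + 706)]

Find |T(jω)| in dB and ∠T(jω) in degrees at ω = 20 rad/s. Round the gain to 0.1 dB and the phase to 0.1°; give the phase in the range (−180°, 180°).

At s = jω = j20:
zero (s+20): 20 + j20 → |·| = √(20²+20²) = √800 ≈ 28.284, ∠ = arctan(20/20) ≈ 45.00°
pole (s+706): 706 + j20 → |·| = √(706²+20²) = √498836 ≈ 706.28, ∠ = arctan(20/706) ≈ 1.62°
pole at origin: |s| = 20, ∠ = 90.00° (in denominator)
|T| = 1 · 28.284 / 14126 ≈ 0.0020023
Gain = 20 log₁₀(0.0020023) ≈ -53.97 dB
∠T = 45.00° − 91.62° = -46.62°

-54.0 dB, -46.6°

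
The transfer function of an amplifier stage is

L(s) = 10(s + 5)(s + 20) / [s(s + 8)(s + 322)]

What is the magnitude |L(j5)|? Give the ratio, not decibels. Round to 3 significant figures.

0.0960

At s = jω = j5:
zero (s+5): 5 + j5 → |·| = √(5²+5²) = √50 ≈ 7.0711, ∠ = arctan(5/5) ≈ 45.00°
zero (s+20): 20 + j5 → |·| = √(20²+5²) = √425 ≈ 20.616, ∠ = arctan(5/20) ≈ 14.04°
pole (s+8): 8 + j5 → |·| = √(8²+5²) = √89 ≈ 9.434, ∠ = arctan(5/8) ≈ 32.01°
pole (s+322): 322 + j5 → |·| = √(322²+5²) = √103709 ≈ 322.04, ∠ = arctan(5/322) ≈ 0.89°
pole at origin: |s| = 5, ∠ = 90.00° (in denominator)
|L| = 10 · 145.78 / 15191 ≈ 0.095965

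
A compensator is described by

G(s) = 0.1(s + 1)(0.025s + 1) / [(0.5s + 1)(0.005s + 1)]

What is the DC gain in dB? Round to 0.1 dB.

-20.0 dB

G(0) = 0.1 · 1 / 1 = 0.1
20 log₁₀(0.1) ≈ -20.00 dB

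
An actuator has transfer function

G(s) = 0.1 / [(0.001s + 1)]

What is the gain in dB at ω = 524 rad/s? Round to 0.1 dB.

At ω = 524 rad/s:
pole (1 + j524·0.001) = 1 + j0.524 → |·| ≈ 1.129, ∠ ≈ 27.65°
|G| = 0.1 · 1 / (1.129) ≈ 0.088574
Gain = 20 log₁₀(0.088574) ≈ -21.05 dB

-21.1 dB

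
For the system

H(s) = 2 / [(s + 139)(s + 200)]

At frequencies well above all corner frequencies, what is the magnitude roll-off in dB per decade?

-40 dB/decade

Each pole contributes −20 dB/decade at high frequency; each zero contributes +20 dB/decade.
Net: 0 zero(s) − 2 pole(s) → -40 dB/decade.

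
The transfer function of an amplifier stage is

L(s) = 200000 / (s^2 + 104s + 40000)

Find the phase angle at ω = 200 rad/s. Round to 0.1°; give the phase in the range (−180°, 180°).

-90.0°

At s = jω = j200:
quadratic: (j200)² + 104·j200 + 40000 = 0 + j20800 → |·| ≈ 20800, ∠ ≈ 90.00°
∠L = 0.00° − 90.00° = -90.00°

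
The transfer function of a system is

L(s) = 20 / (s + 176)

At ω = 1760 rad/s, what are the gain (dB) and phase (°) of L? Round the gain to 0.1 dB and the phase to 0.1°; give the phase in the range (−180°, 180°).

At s = jω = j1760:
pole (s+176): 176 + j1760 → |·| = √(176²+1760²) = √3128576 ≈ 1768.8, ∠ = arctan(1760/176) ≈ 84.29°
|L| = 20 / 1768.8 ≈ 0.011307
Gain = 20 log₁₀(0.011307) ≈ -38.93 dB
∠L = 0.00° − 84.29° = -84.29°

-38.9 dB, -84.3°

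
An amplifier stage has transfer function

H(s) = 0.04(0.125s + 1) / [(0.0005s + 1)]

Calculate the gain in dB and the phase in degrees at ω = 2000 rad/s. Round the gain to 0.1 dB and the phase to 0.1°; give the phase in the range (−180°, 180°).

At ω = 2000 rad/s:
zero (1 + j2000·0.125) = 1 + j250 → |·| ≈ 250, ∠ ≈ 89.77°
pole (1 + j2000·0.0005) = 1 + j1 → |·| ≈ 1.4142, ∠ ≈ 45.00°
|H| = 0.04 · 250 / (1.4142) ≈ 7.0711
Gain = 20 log₁₀(7.0711) ≈ 16.99 dB
∠H = (89.77°) − (45.00°) = 44.77°

17.0 dB, 44.8°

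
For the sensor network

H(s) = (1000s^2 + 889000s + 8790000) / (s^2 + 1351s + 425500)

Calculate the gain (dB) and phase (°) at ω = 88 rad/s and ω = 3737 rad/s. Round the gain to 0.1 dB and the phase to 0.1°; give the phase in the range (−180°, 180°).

Substitute s = j88:
Numerator: 1000(j88)^2 + 889000(j88) + 8790000 = 1046000 + j78232000
Denominator: (j88)^2 + 1351(j88) + 425500 = 417756 + j118888
|N| = √(1046000² + 78232000²) ≈ 7.8239e+07, ∠N ≈ 89.23°
|D| = √(417756² + 118888²) ≈ 4.3434e+05, ∠D ≈ 15.89°
|H| = 7.8239e+07 / 4.3434e+05 ≈ 180.13
Gain = 20 log₁₀(180.13) ≈ 45.11 dB
∠H = 89.23° − 15.89° = 73.34°

Substitute s = j3737:
Numerator: 1000(j3737)^2 + 889000(j3737) + 8790000 = -13956379000 + j3322193000
Denominator: (j3737)^2 + 1351(j3737) + 425500 = -13539669 + j5048687
|N| = √(13956379000² + 3322193000²) ≈ 1.4346e+10, ∠N ≈ 166.61°
|D| = √(13539669² + 5048687²) ≈ 1.445e+07, ∠D ≈ 159.55°
|H| = 1.4346e+10 / 1.445e+07 ≈ 992.8
Gain = 20 log₁₀(992.8) ≈ 59.94 dB
∠H = 166.61° − 159.55° = 7.06°

ω = 88: 45.1 dB, 73.3°; ω = 3737: 59.9 dB, 7.1°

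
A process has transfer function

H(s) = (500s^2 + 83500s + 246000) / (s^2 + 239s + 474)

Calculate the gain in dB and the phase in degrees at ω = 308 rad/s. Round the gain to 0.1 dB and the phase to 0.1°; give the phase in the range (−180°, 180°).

Substitute s = j308:
Numerator: 500(j308)^2 + 83500(j308) + 246000 = -47186000 + j25718000
Denominator: (j308)^2 + 239(j308) + 474 = -94390 + j73612
|N| = √(47186000² + 25718000²) ≈ 5.374e+07, ∠N ≈ 151.41°
|D| = √(94390² + 73612²) ≈ 1.197e+05, ∠D ≈ 142.05°
|H| = 5.374e+07 / 1.197e+05 ≈ 448.96
Gain = 20 log₁₀(448.96) ≈ 53.04 dB
∠H = 151.41° − 142.05° = 9.36°

53.0 dB, 9.4°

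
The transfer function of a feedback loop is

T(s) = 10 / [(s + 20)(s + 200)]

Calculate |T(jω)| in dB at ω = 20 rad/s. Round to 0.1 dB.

-55.1 dB

At s = jω = j20:
pole (s+20): 20 + j20 → |·| = √(20²+20²) = √800 ≈ 28.284, ∠ = arctan(20/20) ≈ 45.00°
pole (s+200): 200 + j20 → |·| = √(200²+20²) = √40400 ≈ 201, ∠ = arctan(20/200) ≈ 5.71°
|T| = 10 / 5685.1 ≈ 0.001759
Gain = 20 log₁₀(0.001759) ≈ -55.09 dB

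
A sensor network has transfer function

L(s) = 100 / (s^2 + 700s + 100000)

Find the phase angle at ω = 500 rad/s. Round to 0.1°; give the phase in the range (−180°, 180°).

Substitute s = j500:
Numerator: 100 = 100 + j0
Denominator: (j500)^2 + 700(j500) + 100000 = -150000 + j350000
|N| = √(100² + 0²) ≈ 100, ∠N ≈ 0.00°
|D| = √(150000² + 350000²) ≈ 3.8079e+05, ∠D ≈ 113.20°
∠L = 0.00° − 113.20° = -113.20°

-113.2°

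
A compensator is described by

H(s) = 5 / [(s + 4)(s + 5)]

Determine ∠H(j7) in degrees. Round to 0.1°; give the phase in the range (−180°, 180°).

-114.7°

At s = jω = j7:
pole (s+4): 4 + j7 → |·| = √(4²+7²) = √65 ≈ 8.0623, ∠ = arctan(7/4) ≈ 60.26°
pole (s+5): 5 + j7 → |·| = √(5²+7²) = √74 ≈ 8.6023, ∠ = arctan(7/5) ≈ 54.46°
∠H = 0.00° − 114.72° = -114.72°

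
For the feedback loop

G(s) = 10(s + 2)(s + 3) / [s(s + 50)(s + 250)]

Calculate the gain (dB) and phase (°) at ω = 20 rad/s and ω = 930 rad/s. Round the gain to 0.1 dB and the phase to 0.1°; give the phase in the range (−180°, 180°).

ω = 20: -36.5 dB, 49.4°; ω = 930: -39.7 dB, -72.2°

At s = jω = j20:
zero (s+2): 2 + j20 → |·| = √(2²+20²) = √404 ≈ 20.1, ∠ = arctan(20/2) ≈ 84.29°
zero (s+3): 3 + j20 → |·| = √(3²+20²) = √409 ≈ 20.224, ∠ = arctan(20/3) ≈ 81.47°
pole (s+50): 50 + j20 → |·| = √(50²+20²) = √2900 ≈ 53.852, ∠ = arctan(20/50) ≈ 21.80°
pole (s+250): 250 + j20 → |·| = √(250²+20²) = √62900 ≈ 250.8, ∠ = arctan(20/250) ≈ 4.57°
pole at origin: |s| = 20, ∠ = 90.00° (in denominator)
|G| = 10 · 406.5 / 2.7012e+05 ≈ 0.015049
Gain = 20 log₁₀(0.015049) ≈ -36.45 dB
∠G = 165.76° − 116.37° = 49.39°

At s = jω = j930:
zero (s+2): 2 + j930 → |·| = √(2²+930²) = √864904 ≈ 930, ∠ = arctan(930/2) ≈ 89.88°
zero (s+3): 3 + j930 → |·| = √(3²+930²) = √864909 ≈ 930, ∠ = arctan(930/3) ≈ 89.82°
pole (s+50): 50 + j930 → |·| = √(50²+930²) = √867400 ≈ 931.34, ∠ = arctan(930/50) ≈ 86.92°
pole (s+250): 250 + j930 → |·| = √(250²+930²) = √927400 ≈ 963.02, ∠ = arctan(930/250) ≈ 74.95°
pole at origin: |s| = 930, ∠ = 90.00° (in denominator)
|G| = 10 · 8.649e+05 / 8.3412e+08 ≈ 0.010369
Gain = 20 log₁₀(0.010369) ≈ -39.69 dB
∠G = 179.70° − 251.87° = -72.17°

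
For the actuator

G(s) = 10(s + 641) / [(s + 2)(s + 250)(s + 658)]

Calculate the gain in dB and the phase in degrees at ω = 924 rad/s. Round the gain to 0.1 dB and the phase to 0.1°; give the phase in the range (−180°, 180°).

-99.0 dB, -164.0°

At s = jω = j924:
zero (s+641): 641 + j924 → |·| = √(641²+924²) = √1264657 ≈ 1124.6, ∠ = arctan(924/641) ≈ 55.25°
pole (s+2): 2 + j924 → |·| = √(2²+924²) = √853780 ≈ 924, ∠ = arctan(924/2) ≈ 89.88°
pole (s+250): 250 + j924 → |·| = √(250²+924²) = √916276 ≈ 957.22, ∠ = arctan(924/250) ≈ 74.86°
pole (s+658): 658 + j924 → |·| = √(658²+924²) = √1286740 ≈ 1134.3, ∠ = arctan(924/658) ≈ 54.54°
|G| = 10 · 1124.6 / 1.0033e+09 ≈ 1.1209e-05
Gain = 20 log₁₀(1.1209e-05) ≈ -99.01 dB
∠G = 55.25° − 219.28° = -164.03°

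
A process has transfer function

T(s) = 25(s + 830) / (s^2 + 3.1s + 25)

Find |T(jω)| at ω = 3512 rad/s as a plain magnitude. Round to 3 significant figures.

0.00731

At s = jω = j3512:
zero (s+830): 830 + j3512 → |·| = √(830²+3512²) = √13023044 ≈ 3608.7, ∠ = arctan(3512/830) ≈ 76.70°
quadratic: (j3512)² + 3.1·j3512 + 25 = -12334119 + j10887.2 → |·| ≈ 1.2334e+07, ∠ ≈ 179.95°
|T| = 25 · 3608.7 / 1.2334e+07 ≈ 0.0073145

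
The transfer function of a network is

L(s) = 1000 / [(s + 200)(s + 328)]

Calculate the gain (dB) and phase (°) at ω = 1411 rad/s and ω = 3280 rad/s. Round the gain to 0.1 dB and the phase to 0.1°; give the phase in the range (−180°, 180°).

ω = 1411: -66.3 dB, -158.8°; ω = 3280: -80.7 dB, -170.8°

At s = jω = j1411:
pole (s+200): 200 + j1411 → |·| = √(200²+1411²) = √2030921 ≈ 1425.1, ∠ = arctan(1411/200) ≈ 81.93°
pole (s+328): 328 + j1411 → |·| = √(328²+1411²) = √2098505 ≈ 1448.6, ∠ = arctan(1411/328) ≈ 76.91°
|L| = 1000 / 2.0644e+06 ≈ 0.0004844
Gain = 20 log₁₀(0.0004844) ≈ -66.30 dB
∠L = 0.00° − 158.84° = -158.84°

At s = jω = j3280:
pole (s+200): 200 + j3280 → |·| = √(200²+3280²) = √10798400 ≈ 3286.1, ∠ = arctan(3280/200) ≈ 86.51°
pole (s+328): 328 + j3280 → |·| = √(328²+3280²) = √10865984 ≈ 3296.4, ∠ = arctan(3280/328) ≈ 84.29°
|L| = 1000 / 1.0832e+07 ≈ 9.2319e-05
Gain = 20 log₁₀(9.2319e-05) ≈ -80.69 dB
∠L = 0.00° − 170.80° = -170.80°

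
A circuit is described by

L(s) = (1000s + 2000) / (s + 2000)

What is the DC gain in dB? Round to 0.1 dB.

0.0 dB

L(0) = 2000 / 2000 = 1
20 log₁₀(1) ≈ 0.00 dB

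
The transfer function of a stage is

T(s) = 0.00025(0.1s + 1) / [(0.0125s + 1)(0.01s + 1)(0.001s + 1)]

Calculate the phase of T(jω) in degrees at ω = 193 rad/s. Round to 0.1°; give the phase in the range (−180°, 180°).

At ω = 193 rad/s:
zero (1 + j193·0.1) = 1 + j19.3 → |·| ≈ 19.326, ∠ ≈ 87.03°
pole (1 + j193·0.0125) = 1 + j2.4125 → |·| ≈ 2.6115, ∠ ≈ 67.49°
pole (1 + j193·0.01) = 1 + j1.93 → |·| ≈ 2.1737, ∠ ≈ 62.61°
pole (1 + j193·0.001) = 1 + j0.193 → |·| ≈ 1.0185, ∠ ≈ 10.92°
∠T = (87.03°) − (67.49° + 62.61° + 10.92°) = -53.99°

-54.0°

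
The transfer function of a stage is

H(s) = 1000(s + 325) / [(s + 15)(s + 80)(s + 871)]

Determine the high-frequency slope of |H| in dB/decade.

Each pole contributes −20 dB/decade at high frequency; each zero contributes +20 dB/decade.
Net: 1 zero(s) − 3 pole(s) → -40 dB/decade.

-40 dB/decade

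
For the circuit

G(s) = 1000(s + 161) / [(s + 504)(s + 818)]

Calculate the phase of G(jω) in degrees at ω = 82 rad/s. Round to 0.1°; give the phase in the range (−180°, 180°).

At s = jω = j82:
zero (s+161): 161 + j82 → |·| = √(161²+82²) = √32645 ≈ 180.68, ∠ = arctan(82/161) ≈ 26.99°
pole (s+504): 504 + j82 → |·| = √(504²+82²) = √260740 ≈ 510.63, ∠ = arctan(82/504) ≈ 9.24°
pole (s+818): 818 + j82 → |·| = √(818²+82²) = √675848 ≈ 822.1, ∠ = arctan(82/818) ≈ 5.72°
∠G = 26.99° − 14.96° = 12.03°

12.0°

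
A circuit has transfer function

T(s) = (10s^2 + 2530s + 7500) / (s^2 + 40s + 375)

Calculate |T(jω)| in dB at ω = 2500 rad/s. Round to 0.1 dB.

20.0 dB

Substitute s = j2500:
Numerator: 10(j2500)^2 + 2530(j2500) + 7500 = -62492500 + j6325000
Denominator: (j2500)^2 + 40(j2500) + 375 = -6249625 + j100000
|N| = √(62492500² + 6325000²) ≈ 6.2812e+07, ∠N ≈ 174.22°
|D| = √(6249625² + 100000²) ≈ 6.2504e+06, ∠D ≈ 179.08°
|T| = 6.2812e+07 / 6.2504e+06 ≈ 10.049
Gain = 20 log₁₀(10.049) ≈ 20.04 dB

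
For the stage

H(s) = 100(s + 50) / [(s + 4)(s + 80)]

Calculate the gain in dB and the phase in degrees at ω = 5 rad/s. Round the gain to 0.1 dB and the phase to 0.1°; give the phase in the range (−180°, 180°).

At s = jω = j5:
zero (s+50): 50 + j5 → |·| = √(50²+5²) = √2525 ≈ 50.249, ∠ = arctan(5/50) ≈ 5.71°
pole (s+4): 4 + j5 → |·| = √(4²+5²) = √41 ≈ 6.4031, ∠ = arctan(5/4) ≈ 51.34°
pole (s+80): 80 + j5 → |·| = √(80²+5²) = √6425 ≈ 80.156, ∠ = arctan(5/80) ≈ 3.58°
|H| = 100 · 50.249 / 513.25 ≈ 9.7904
Gain = 20 log₁₀(9.7904) ≈ 19.82 dB
∠H = 5.71° − 54.92° = -49.21°

19.8 dB, -49.2°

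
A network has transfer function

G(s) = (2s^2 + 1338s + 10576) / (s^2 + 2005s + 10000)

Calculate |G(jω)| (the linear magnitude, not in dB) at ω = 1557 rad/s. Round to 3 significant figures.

Substitute s = j1557:
Numerator: 2(j1557)^2 + 1338(j1557) + 10576 = -4837922 + j2083266
Denominator: (j1557)^2 + 2005(j1557) + 10000 = -2414249 + j3121785
|N| = √(4837922² + 2083266²) ≈ 5.2674e+06, ∠N ≈ 156.70°
|D| = √(2414249² + 3121785²) ≈ 3.9464e+06, ∠D ≈ 127.72°
|G| = 5.2674e+06 / 3.9464e+06 ≈ 1.3347

1.33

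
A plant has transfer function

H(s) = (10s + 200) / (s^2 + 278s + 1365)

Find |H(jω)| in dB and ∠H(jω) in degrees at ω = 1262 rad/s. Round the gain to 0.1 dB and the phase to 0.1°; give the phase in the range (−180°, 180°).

Substitute s = j1262:
Numerator: 10(j1262) + 200 = 200 + j12620
Denominator: (j1262)^2 + 278(j1262) + 1365 = -1591279 + j350836
|N| = √(200² + 12620²) ≈ 12622, ∠N ≈ 89.09°
|D| = √(1591279² + 350836²) ≈ 1.6295e+06, ∠D ≈ 167.57°
|H| = 12622 / 1.6295e+06 ≈ 0.0077459
Gain = 20 log₁₀(0.0077459) ≈ -42.22 dB
∠H = 89.09° − 167.57° = -78.48°

-42.2 dB, -78.5°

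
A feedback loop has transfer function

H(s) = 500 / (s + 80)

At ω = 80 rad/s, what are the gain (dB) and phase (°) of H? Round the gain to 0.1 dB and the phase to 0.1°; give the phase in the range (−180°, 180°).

At s = jω = j80:
pole (s+80): 80 + j80 → |·| = √(80²+80²) = √12800 ≈ 113.14, ∠ = arctan(80/80) ≈ 45.00°
|H| = 500 / 113.14 ≈ 4.4193
Gain = 20 log₁₀(4.4193) ≈ 12.91 dB
∠H = 0.00° − 45.00° = -45.00°

12.9 dB, -45.0°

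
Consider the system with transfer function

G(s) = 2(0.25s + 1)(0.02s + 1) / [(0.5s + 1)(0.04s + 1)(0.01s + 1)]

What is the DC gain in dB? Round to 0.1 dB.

G(0) = 2 · 1 / 1 = 2
20 log₁₀(2) ≈ 6.02 dB

6.0 dB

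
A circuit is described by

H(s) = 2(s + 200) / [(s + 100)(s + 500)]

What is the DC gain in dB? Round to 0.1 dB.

-41.9 dB

H(0) = 2·200 / (100·500) = 0.008
20 log₁₀(0.008) ≈ -41.94 dB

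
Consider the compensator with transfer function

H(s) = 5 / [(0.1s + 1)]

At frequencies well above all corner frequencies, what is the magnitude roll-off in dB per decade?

Each pole contributes −20 dB/decade at high frequency; each zero contributes +20 dB/decade.
Net: 0 zero(s) − 1 pole(s) → -20 dB/decade.

-20 dB/decade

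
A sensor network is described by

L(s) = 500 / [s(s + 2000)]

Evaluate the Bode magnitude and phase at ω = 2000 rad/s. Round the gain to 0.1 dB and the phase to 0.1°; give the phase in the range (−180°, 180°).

At s = jω = j2000:
pole (s+2000): 2000 + j2000 → |·| = √(2000²+2000²) = √8000000 ≈ 2828.4, ∠ = arctan(2000/2000) ≈ 45.00°
pole at origin: |s| = 2000, ∠ = 90.00° (in denominator)
|L| = 500 / 5.6568e+06 ≈ 8.8389e-05
Gain = 20 log₁₀(8.8389e-05) ≈ -81.07 dB
∠L = 0.00° − 135.00° = -135.00°

-81.1 dB, -135.0°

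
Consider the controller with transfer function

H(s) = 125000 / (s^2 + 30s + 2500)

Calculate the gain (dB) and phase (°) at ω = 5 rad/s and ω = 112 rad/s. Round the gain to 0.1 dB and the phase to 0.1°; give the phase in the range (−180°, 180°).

ω = 5: 34.1 dB, -3.5°; ω = 112: 21.4 dB, -161.5°

At s = jω = j5:
quadratic: (j5)² + 30·j5 + 2500 = 2475 + j150 → |·| ≈ 2479.5, ∠ ≈ 3.47°
|H| = 125000 / 2479.5 ≈ 50.413
Gain = 20 log₁₀(50.413) ≈ 34.05 dB
∠H = 0.00° − 3.47° = -3.47°

At s = jω = j112:
quadratic: (j112)² + 30·j112 + 2500 = -10044 + j3360 → |·| ≈ 10591, ∠ ≈ 161.50°
|H| = 125000 / 10591 ≈ 11.802
Gain = 20 log₁₀(11.802) ≈ 21.44 dB
∠H = 0.00° − 161.50° = -161.50°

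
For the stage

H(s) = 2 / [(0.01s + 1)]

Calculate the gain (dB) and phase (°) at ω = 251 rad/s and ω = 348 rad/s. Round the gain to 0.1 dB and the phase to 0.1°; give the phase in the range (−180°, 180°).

At ω = 251 rad/s:
pole (1 + j251·0.01) = 1 + j2.51 → |·| ≈ 2.7019, ∠ ≈ 68.28°
|H| = 2 · 1 / (2.7019) ≈ 0.74022
Gain = 20 log₁₀(0.74022) ≈ -2.61 dB
∠H = (0°) − (68.28°) = -68.28°

At ω = 348 rad/s:
pole (1 + j348·0.01) = 1 + j3.48 → |·| ≈ 3.6208, ∠ ≈ 73.97°
|H| = 2 · 1 / (3.6208) ≈ 0.55236
Gain = 20 log₁₀(0.55236) ≈ -5.16 dB
∠H = (0°) − (73.97°) = -73.97°

ω = 251: -2.6 dB, -68.3°; ω = 348: -5.2 dB, -74.0°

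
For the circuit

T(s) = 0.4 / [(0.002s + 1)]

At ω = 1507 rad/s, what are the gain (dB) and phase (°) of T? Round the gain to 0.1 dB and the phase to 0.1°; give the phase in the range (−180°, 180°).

-18.0 dB, -71.6°

At ω = 1507 rad/s:
pole (1 + j1507·0.002) = 1 + j3.014 → |·| ≈ 3.1756, ∠ ≈ 71.64°
|T| = 0.4 · 1 / (3.1756) ≈ 0.12596
Gain = 20 log₁₀(0.12596) ≈ -18.00 dB
∠T = (0°) − (71.64°) = -71.64°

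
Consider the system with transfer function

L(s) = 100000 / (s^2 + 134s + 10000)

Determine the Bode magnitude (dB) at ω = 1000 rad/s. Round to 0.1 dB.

-20.0 dB

At s = jω = j1000:
quadratic: (j1000)² + 134·j1000 + 10000 = -990000 + j134000 → |·| ≈ 9.9903e+05, ∠ ≈ 172.29°
|L| = 100000 / 9.9903e+05 ≈ 0.1001
Gain = 20 log₁₀(0.1001) ≈ -19.99 dB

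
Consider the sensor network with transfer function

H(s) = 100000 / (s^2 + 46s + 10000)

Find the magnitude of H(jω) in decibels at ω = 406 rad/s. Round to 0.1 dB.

At s = jω = j406:
quadratic: (j406)² + 46·j406 + 10000 = -154836 + j18676 → |·| ≈ 1.5596e+05, ∠ ≈ 173.12°
|H| = 100000 / 1.5596e+05 ≈ 0.64119
Gain = 20 log₁₀(0.64119) ≈ -3.86 dB

-3.9 dB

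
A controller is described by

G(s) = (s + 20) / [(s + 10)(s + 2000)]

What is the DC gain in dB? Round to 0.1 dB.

-60.0 dB

G(0) = 1·20 / (10·2000) = 0.001
20 log₁₀(0.001) ≈ -60.00 dB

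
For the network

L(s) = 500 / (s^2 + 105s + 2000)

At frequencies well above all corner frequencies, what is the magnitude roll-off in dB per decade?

-40 dB/decade

Each pole contributes −20 dB/decade at high frequency; each zero contributes +20 dB/decade.
Net: 0 zero(s) − 2 pole(s) → -40 dB/decade.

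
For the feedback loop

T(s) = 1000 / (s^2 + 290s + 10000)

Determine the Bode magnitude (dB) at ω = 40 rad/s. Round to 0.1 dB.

Substitute s = j40:
Numerator: 1000 = 1000 + j0
Denominator: (j40)^2 + 290(j40) + 10000 = 8400 + j11600
|N| = √(1000² + 0²) ≈ 1000, ∠N ≈ 0.00°
|D| = √(8400² + 11600²) ≈ 14322, ∠D ≈ 54.09°
|T| = 1000 / 14322 ≈ 0.069823
Gain = 20 log₁₀(0.069823) ≈ -23.12 dB

-23.1 dB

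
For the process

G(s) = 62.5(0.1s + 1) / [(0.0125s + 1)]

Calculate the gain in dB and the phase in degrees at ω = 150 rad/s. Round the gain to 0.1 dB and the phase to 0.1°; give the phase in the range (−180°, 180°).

52.9 dB, 24.3°

At ω = 150 rad/s:
zero (1 + j150·0.1) = 1 + j15 → |·| ≈ 15.033, ∠ ≈ 86.19°
pole (1 + j150·0.0125) = 1 + j1.875 → |·| ≈ 2.125, ∠ ≈ 61.93°
|G| = 62.5 · 15.033 / (2.125) ≈ 442.15
Gain = 20 log₁₀(442.15) ≈ 52.91 dB
∠G = (86.19°) − (61.93°) = 24.26°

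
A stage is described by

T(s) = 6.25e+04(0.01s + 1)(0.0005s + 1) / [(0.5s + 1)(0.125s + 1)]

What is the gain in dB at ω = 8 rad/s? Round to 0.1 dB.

80.6 dB

At ω = 8 rad/s:
zero (1 + j8·0.01) = 1 + j0.08 → |·| ≈ 1.0032, ∠ ≈ 4.57°
zero (1 + j8·0.0005) = 1 + j0.004 → |·| ≈ 1, ∠ ≈ 0.23°
pole (1 + j8·0.5) = 1 + j4 → |·| ≈ 4.1231, ∠ ≈ 75.96°
pole (1 + j8·0.125) = 1 + j1 → |·| ≈ 1.4142, ∠ ≈ 45.00°
|T| = 6.25e+04 · 1.0032 · 1 / (4.1231 · 1.4142) ≈ 10753
Gain = 20 log₁₀(10753) ≈ 80.63 dB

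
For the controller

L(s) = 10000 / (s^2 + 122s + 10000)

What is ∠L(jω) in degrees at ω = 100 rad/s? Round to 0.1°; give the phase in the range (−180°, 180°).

At s = jω = j100:
quadratic: (j100)² + 122·j100 + 10000 = 0 + j12200 → |·| ≈ 12200, ∠ ≈ 90.00°
∠L = 0.00° − 90.00° = -90.00°

-90.0°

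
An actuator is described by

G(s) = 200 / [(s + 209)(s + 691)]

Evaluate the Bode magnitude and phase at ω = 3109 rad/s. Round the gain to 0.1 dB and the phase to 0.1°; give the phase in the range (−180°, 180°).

At s = jω = j3109:
pole (s+209): 209 + j3109 → |·| = √(209²+3109²) = √9709562 ≈ 3116, ∠ = arctan(3109/209) ≈ 86.15°
pole (s+691): 691 + j3109 → |·| = √(691²+3109²) = √10143362 ≈ 3184.9, ∠ = arctan(3109/691) ≈ 77.47°
|G| = 200 / 9.9241e+06 ≈ 2.0153e-05
Gain = 20 log₁₀(2.0153e-05) ≈ -93.91 dB
∠G = 0.00° − 163.62° = -163.62°

-93.9 dB, -163.6°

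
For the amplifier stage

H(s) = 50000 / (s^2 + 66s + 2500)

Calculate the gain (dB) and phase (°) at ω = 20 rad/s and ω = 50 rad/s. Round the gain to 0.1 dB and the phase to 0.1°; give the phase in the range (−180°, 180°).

ω = 20: 26.1 dB, -32.2°; ω = 50: 23.6 dB, -90.0°

At s = jω = j20:
quadratic: (j20)² + 66·j20 + 2500 = 2100 + j1320 → |·| ≈ 2480.4, ∠ ≈ 32.15°
|H| = 50000 / 2480.4 ≈ 20.158
Gain = 20 log₁₀(20.158) ≈ 26.09 dB
∠H = 0.00° − 32.15° = -32.15°

At s = jω = j50:
quadratic: (j50)² + 66·j50 + 2500 = 0 + j3300 → |·| ≈ 3300, ∠ ≈ 90.00°
|H| = 50000 / 3300 ≈ 15.152
Gain = 20 log₁₀(15.152) ≈ 23.61 dB
∠H = 0.00° − 90.00° = -90.00°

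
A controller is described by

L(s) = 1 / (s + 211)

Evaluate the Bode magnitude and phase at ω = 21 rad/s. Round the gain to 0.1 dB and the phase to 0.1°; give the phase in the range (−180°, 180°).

-46.5 dB, -5.7°

Substitute s = j21:
Numerator: 1 = 1 + j0
Denominator: (j21) + 211 = 211 + j21
|N| = √(1² + 0²) ≈ 1, ∠N ≈ 0.00°
|D| = √(211² + 21²) ≈ 212.04, ∠D ≈ 5.68°
|L| = 1 / 212.04 ≈ 0.0047161
Gain = 20 log₁₀(0.0047161) ≈ -46.53 dB
∠L = 0.00° − 5.68° = -5.68°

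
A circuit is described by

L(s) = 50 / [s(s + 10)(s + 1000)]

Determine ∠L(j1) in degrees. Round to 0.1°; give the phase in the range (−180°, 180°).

-95.8°

At s = jω = j1:
pole (s+10): 10 + j1 → |·| = √(10²+1²) = √101 ≈ 10.05, ∠ = arctan(1/10) ≈ 5.71°
pole (s+1000): 1000 + j1 → |·| = √(1000²+1²) = √1000001 ≈ 1000, ∠ = arctan(1/1000) ≈ 0.06°
pole at origin: |s| = 1, ∠ = 90.00° (in denominator)
∠L = 0.00° − 95.77° = -95.77°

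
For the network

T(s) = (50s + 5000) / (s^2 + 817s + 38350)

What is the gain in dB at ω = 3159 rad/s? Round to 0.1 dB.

Substitute s = j3159:
Numerator: 50(j3159) + 5000 = 5000 + j157950
Denominator: (j3159)^2 + 817(j3159) + 38350 = -9940931 + j2580903
|N| = √(5000² + 157950²) ≈ 1.5803e+05, ∠N ≈ 88.19°
|D| = √(9940931² + 2580903²) ≈ 1.027e+07, ∠D ≈ 165.45°
|T| = 1.5803e+05 / 1.027e+07 ≈ 0.015388
Gain = 20 log₁₀(0.015388) ≈ -36.26 dB

-36.3 dB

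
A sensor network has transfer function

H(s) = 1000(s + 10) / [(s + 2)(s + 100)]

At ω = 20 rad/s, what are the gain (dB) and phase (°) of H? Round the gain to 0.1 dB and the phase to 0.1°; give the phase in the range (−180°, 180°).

At s = jω = j20:
zero (s+10): 10 + j20 → |·| = √(10²+20²) = √500 ≈ 22.361, ∠ = arctan(20/10) ≈ 63.43°
pole (s+2): 2 + j20 → |·| = √(2²+20²) = √404 ≈ 20.1, ∠ = arctan(20/2) ≈ 84.29°
pole (s+100): 100 + j20 → |·| = √(100²+20²) = √10400 ≈ 101.98, ∠ = arctan(20/100) ≈ 11.31°
|H| = 1000 · 22.361 / 2049.8 ≈ 10.909
Gain = 20 log₁₀(10.909) ≈ 20.76 dB
∠H = 63.43° − 95.60° = -32.17°

20.8 dB, -32.2°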